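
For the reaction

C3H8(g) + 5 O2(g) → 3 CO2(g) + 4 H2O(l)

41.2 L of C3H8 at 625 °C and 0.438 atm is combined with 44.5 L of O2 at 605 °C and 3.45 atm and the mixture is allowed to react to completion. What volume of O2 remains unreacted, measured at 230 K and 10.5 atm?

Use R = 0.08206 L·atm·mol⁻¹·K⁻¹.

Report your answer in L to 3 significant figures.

1.63 L

n(C3H8) = PV/RT = (0.438 × 41.2) / (0.08206 × 898.15) = 0.2448 mol
n(O2) = PV/RT = (3.45 × 44.5) / (0.08206 × 878.15) = 2.130 mol
For 0.2448 mol C3H8, stoichiometry requires (5/1) × 0.2448 = 1.224 mol O2; 2.130 mol is available, so C3H8 is limiting.
n(O2) consumed = (5/1) × 0.2448 = 1.224 mol; remaining = 2.130 − 1.224 = 0.9060 mol
V(O2) = nRT/P = 0.9060 × 0.08206 × 230 / 10.5 = 1.629 L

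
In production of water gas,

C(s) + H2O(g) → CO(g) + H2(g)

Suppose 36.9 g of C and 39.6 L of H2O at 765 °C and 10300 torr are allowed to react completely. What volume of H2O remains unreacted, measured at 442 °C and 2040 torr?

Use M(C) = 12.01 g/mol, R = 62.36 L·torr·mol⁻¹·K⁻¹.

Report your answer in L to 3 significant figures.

70.6 L

n(C) = 36.9 / 12.01 = 3.072 mol
n(H2O) = PV/RT = (10300 × 39.6) / (62.36 × 1038.15) = 6.300 mol
For 3.072 mol C, stoichiometry requires (1/1) × 3.072 = 3.072 mol H2O; 6.300 mol is available, so C is limiting.
n(H2O) consumed = (1/1) × 3.072 = 3.072 mol; remaining = 6.300 − 3.072 = 3.228 mol
V(H2O) = nRT/P = 3.228 × 62.36 × 715.15 / 2040 = 70.57 L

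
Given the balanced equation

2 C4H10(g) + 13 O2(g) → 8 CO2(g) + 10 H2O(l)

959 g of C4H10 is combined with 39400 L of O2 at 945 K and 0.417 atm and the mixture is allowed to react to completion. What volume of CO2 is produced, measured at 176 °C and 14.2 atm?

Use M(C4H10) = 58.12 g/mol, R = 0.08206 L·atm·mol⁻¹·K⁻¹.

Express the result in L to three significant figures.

171 L

n(C4H10) = 959 / 58.12 = 16.50 mol
n(O2) = PV/RT = (0.417 × 39400) / (0.08206 × 945) = 211.9 mol
For 16.50 mol C4H10, stoichiometry requires (13/2) × 16.50 = 107.2 mol O2; 211.9 mol is available, so C4H10 is limiting.
n(CO2) = (8/2) × 16.50 = 66.00 mol
V(CO2) = nRT/P = 66.00 × 0.08206 × 449.15 / 14.2 = 171.3 L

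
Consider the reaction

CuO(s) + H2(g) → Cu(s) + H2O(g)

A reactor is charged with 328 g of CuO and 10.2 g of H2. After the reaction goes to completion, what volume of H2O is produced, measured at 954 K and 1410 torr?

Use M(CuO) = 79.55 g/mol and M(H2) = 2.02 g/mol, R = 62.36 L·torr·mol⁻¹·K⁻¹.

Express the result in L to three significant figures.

n(CuO) = 328 / 79.55 = 4.123 mol
n(H2) = 10.2 / 2.02 = 5.050 mol
For 4.123 mol CuO, stoichiometry requires (1/1) × 4.123 = 4.123 mol H2; 5.050 mol is available, so CuO is limiting.
n(H2O) = (1/1) × 4.123 = 4.123 mol
V(H2O) = nRT/P = 4.123 × 62.36 × 954 / 1410 = 174.0 L

174 L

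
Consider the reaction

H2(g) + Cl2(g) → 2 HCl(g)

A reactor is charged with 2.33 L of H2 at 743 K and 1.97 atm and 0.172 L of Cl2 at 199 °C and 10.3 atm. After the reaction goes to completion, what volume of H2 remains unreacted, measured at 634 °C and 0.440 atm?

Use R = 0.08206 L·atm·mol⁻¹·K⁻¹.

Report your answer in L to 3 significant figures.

5.00 L

n(H2) = PV/RT = (1.97 × 2.33) / (0.08206 × 743) = 0.07528 mol
n(Cl2) = PV/RT = (10.3 × 0.172) / (0.08206 × 472.15) = 0.04573 mol
For 0.07528 mol H2, stoichiometry requires (1/1) × 0.07528 = 0.07528 mol Cl2; 0.04573 mol is available, so Cl2 is limiting.
n(H2) consumed = (1/1) × 0.04573 = 0.04573 mol; remaining = 0.07528 − 0.04573 = 0.02955 mol
V(H2) = nRT/P = 0.02955 × 0.08206 × 907.15 / 0.440 = 4.999 L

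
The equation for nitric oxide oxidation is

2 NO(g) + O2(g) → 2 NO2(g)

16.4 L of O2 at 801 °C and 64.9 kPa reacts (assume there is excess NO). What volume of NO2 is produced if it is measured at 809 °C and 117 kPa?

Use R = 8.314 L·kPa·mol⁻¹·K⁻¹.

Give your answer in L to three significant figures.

n(O2) = PV/RT = (64.9 × 16.4) / (8.314 × 1074.15) = 0.1192 mol
n(NO2) = (2/1) × 0.1192 = 0.2384 mol
V = nRT/P = 0.2384 × 8.314 × 1082.15 / 117 = 18.33 L

18.3 L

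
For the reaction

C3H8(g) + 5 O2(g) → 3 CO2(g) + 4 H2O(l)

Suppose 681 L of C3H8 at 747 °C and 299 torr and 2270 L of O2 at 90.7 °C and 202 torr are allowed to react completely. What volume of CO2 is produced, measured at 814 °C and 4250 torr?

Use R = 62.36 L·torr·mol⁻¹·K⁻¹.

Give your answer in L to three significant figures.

n(C3H8) = PV/RT = (299 × 681) / (62.36 × 1020.15) = 3.201 mol
n(O2) = PV/RT = (202 × 2270) / (62.36 × 363.85) = 20.21 mol
For 3.201 mol C3H8, stoichiometry requires (5/1) × 3.201 = 16.00 mol O2; 20.21 mol is available, so C3H8 is limiting.
n(CO2) = (3/1) × 3.201 = 9.603 mol
V(CO2) = nRT/P = 9.603 × 62.36 × 1087.15 / 4250 = 153.2 L

153 L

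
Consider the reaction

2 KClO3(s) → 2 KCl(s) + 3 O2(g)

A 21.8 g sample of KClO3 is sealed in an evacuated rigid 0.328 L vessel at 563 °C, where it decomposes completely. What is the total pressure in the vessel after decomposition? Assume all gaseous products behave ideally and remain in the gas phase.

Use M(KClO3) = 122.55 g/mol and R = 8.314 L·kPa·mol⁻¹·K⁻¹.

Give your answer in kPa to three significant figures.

5660 kPa

n(KClO3) = 21.8 / 122.55 = 0.1779 mol
n(gas produced) = (3/2) × 0.1779 = 0.2669 mol
P = nRT/V = 0.2669 × 8.314 × 836.15 / 0.328 = 5657 kPa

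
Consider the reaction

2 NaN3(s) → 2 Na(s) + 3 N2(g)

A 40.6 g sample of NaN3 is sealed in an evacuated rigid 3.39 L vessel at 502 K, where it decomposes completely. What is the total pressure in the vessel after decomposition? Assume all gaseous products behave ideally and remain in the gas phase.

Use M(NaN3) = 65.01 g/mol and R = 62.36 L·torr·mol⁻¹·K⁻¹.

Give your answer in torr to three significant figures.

8650 torr

n(NaN3) = 40.6 / 65.01 = 0.6245 mol
n(gas produced) = (3/2) × 0.6245 = 0.9368 mol
P = nRT/V = 0.9368 × 62.36 × 502 / 3.39 = 8651 torr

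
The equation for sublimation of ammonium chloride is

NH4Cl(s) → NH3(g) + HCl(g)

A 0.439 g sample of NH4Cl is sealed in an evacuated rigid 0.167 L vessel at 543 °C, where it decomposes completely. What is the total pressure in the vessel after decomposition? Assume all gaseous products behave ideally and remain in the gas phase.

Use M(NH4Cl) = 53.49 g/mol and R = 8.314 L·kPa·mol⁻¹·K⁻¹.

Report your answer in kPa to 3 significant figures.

n(NH4Cl) = 0.439 / 53.49 = 0.008207 mol
n(gas produced) = (2/1) × 0.008207 = 0.01641 mol
P = nRT/V = 0.01641 × 8.314 × 816.15 / 0.167 = 666.8 kPa

667 kPa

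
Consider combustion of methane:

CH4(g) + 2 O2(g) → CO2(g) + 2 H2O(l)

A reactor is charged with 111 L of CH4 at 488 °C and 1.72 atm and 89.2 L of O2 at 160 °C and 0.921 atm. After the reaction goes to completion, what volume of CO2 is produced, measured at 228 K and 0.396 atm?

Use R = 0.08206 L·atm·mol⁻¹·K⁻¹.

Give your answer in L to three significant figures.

54.6 L

n(CH4) = PV/RT = (1.72 × 111) / (0.08206 × 761.15) = 3.057 mol
n(O2) = PV/RT = (0.921 × 89.2) / (0.08206 × 433.15) = 2.311 mol
For 3.057 mol CH4, stoichiometry requires (2/1) × 3.057 = 6.114 mol O2; 2.311 mol is available, so O2 is limiting.
n(CO2) = (1/2) × 2.311 = 1.155 mol
V(CO2) = nRT/P = 1.155 × 0.08206 × 228 / 0.396 = 54.57 L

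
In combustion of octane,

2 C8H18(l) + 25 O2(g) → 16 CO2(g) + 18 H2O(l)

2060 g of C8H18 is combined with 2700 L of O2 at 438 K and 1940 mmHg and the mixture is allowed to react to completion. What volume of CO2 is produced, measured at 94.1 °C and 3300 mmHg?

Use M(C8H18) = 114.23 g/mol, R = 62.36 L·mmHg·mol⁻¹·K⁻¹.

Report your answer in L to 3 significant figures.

852 L

n(C8H18) = 2060 / 114.23 = 18.03 mol
n(O2) = PV/RT = (1940 × 2700) / (62.36 × 438) = 191.8 mol
For 18.03 mol C8H18, stoichiometry requires (25/2) × 18.03 = 225.4 mol O2; 191.8 mol is available, so O2 is limiting.
n(CO2) = (16/25) × 191.8 = 122.8 mol
V(CO2) = nRT/P = 122.8 × 62.36 × 367.25 / 3300 = 852.2 L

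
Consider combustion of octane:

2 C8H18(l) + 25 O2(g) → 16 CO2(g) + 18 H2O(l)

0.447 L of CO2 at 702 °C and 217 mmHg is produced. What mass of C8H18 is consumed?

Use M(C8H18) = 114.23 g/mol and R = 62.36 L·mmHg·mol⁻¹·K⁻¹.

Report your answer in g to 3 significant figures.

n(CO2) = PV/RT = (217 × 0.447) / (62.36 × 975.15) = 0.001595 mol
n(C8H18) = (2/16) × 0.001595 = 0.0001994 mol
m(C8H18) = 0.0001994 × 114.23 = 0.02278 g

0.0228 g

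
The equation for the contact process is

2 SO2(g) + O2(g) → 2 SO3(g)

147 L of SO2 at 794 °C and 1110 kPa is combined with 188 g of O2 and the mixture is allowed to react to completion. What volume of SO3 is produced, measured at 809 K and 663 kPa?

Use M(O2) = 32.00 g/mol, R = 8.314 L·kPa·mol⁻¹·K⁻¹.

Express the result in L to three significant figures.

n(SO2) = PV/RT = (1110 × 147) / (8.314 × 1067.15) = 18.39 mol
n(O2) = 188 / 32.00 = 5.875 mol
For 18.39 mol SO2, stoichiometry requires (1/2) × 18.39 = 9.195 mol O2; 5.875 mol is available, so O2 is limiting.
n(SO3) = (2/1) × 5.875 = 11.75 mol
V(SO3) = nRT/P = 11.75 × 8.314 × 809 / 663 = 119.2 L

119 L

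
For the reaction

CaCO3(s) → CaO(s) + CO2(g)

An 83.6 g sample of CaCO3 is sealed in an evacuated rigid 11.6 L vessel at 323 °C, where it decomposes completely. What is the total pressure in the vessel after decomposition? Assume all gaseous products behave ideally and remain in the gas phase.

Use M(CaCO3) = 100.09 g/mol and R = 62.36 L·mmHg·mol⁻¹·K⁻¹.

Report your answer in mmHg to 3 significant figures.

2680 mmHg

n(CaCO3) = 83.6 / 100.09 = 0.8352 mol
n(gas produced) = (1/1) × 0.8352 = 0.8352 mol
P = nRT/V = 0.8352 × 62.36 × 596.15 / 11.6 = 2677 mmHg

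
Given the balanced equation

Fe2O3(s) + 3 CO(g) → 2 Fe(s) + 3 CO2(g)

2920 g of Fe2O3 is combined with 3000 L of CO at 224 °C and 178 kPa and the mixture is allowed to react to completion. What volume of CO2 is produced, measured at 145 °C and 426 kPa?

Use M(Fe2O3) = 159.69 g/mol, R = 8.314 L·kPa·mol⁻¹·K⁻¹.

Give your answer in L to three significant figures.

n(Fe2O3) = 2920 / 159.69 = 18.29 mol
n(CO) = PV/RT = (178 × 3000) / (8.314 × 497.15) = 129.2 mol
For 18.29 mol Fe2O3, stoichiometry requires (3/1) × 18.29 = 54.87 mol CO; 129.2 mol is available, so Fe2O3 is limiting.
n(CO2) = (3/1) × 18.29 = 54.87 mol
V(CO2) = nRT/P = 54.87 × 8.314 × 418.15 / 426 = 447.8 L

448 L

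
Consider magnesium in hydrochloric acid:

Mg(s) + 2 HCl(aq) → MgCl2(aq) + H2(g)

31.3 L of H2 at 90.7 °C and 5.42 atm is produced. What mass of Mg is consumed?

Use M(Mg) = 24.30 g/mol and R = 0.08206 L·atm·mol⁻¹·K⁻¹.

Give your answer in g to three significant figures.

n(H2) = PV/RT = (5.42 × 31.3) / (0.08206 × 363.85) = 5.682 mol
n(Mg) = (1/1) × 5.682 = 5.682 mol
m(Mg) = 5.682 × 24.30 = 138.1 g

138 g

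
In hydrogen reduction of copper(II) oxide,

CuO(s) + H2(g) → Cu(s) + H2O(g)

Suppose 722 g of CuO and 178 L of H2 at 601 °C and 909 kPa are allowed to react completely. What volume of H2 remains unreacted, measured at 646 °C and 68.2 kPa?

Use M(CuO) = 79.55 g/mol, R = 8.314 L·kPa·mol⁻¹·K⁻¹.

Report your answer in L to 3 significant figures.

n(CuO) = 722 / 79.55 = 9.076 mol
n(H2) = PV/RT = (909 × 178) / (8.314 × 874.15) = 22.26 mol
For 9.076 mol CuO, stoichiometry requires (1/1) × 9.076 = 9.076 mol H2; 22.26 mol is available, so CuO is limiting.
n(H2) consumed = (1/1) × 9.076 = 9.076 mol; remaining = 22.26 − 9.076 = 13.18 mol
V(H2) = nRT/P = 13.18 × 8.314 × 919.15 / 68.2 = 1477 L

1480 L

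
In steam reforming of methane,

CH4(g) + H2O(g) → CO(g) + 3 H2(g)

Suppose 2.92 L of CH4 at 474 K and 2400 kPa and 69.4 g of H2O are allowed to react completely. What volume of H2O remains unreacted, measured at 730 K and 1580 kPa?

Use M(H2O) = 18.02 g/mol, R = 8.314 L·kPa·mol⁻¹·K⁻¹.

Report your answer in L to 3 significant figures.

7.96 L

n(CH4) = PV/RT = (2400 × 2.92) / (8.314 × 474) = 1.778 mol
n(H2O) = 69.4 / 18.02 = 3.851 mol
For 1.778 mol CH4, stoichiometry requires (1/1) × 1.778 = 1.778 mol H2O; 3.851 mol is available, so CH4 is limiting.
n(H2O) consumed = (1/1) × 1.778 = 1.778 mol; remaining = 3.851 − 1.778 = 2.073 mol
V(H2O) = nRT/P = 2.073 × 8.314 × 730 / 1580 = 7.963 L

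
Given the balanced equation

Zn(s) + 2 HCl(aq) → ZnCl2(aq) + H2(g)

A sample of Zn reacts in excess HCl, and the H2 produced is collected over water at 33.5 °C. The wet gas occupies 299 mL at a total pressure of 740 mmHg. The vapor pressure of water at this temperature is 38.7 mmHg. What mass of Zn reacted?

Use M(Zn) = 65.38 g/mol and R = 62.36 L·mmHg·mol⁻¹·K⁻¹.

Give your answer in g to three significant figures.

0.717 g

P(H2) = 740 − 38.7 = 701.3 mmHg
n(H2) = PV/RT = (701.3 × 0.2990) / (62.36 × 306.65) = 0.01097 mol
n(Zn) = (1/1) × 0.01097 = 0.01097 mol
m(Zn) = 0.01097 × 65.38 = 0.7172 g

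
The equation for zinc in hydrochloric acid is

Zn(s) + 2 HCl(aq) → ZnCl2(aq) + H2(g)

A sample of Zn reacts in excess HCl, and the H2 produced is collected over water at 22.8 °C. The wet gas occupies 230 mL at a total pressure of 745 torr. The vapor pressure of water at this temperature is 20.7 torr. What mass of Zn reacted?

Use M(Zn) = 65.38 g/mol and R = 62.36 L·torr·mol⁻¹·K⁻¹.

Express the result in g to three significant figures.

P(H2) = 745 − 20.7 = 724.3 torr
n(H2) = PV/RT = (724.3 × 0.2300) / (62.36 × 295.95) = 0.009027 mol
n(Zn) = (1/1) × 0.009027 = 0.009027 mol
m(Zn) = 0.009027 × 65.38 = 0.5902 g

0.590 g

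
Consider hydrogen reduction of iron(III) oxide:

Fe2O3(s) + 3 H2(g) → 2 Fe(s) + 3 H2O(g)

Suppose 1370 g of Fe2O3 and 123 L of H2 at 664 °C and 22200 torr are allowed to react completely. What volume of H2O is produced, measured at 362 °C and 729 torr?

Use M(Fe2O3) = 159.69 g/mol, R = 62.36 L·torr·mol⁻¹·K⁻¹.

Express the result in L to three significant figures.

n(Fe2O3) = 1370 / 159.69 = 8.579 mol
n(H2) = PV/RT = (22200 × 123) / (62.36 × 937.15) = 46.72 mol
For 8.579 mol Fe2O3, stoichiometry requires (3/1) × 8.579 = 25.74 mol H2; 46.72 mol is available, so Fe2O3 is limiting.
n(H2O) = (3/1) × 8.579 = 25.74 mol
V(H2O) = nRT/P = 25.74 × 62.36 × 635.15 / 729 = 1399 L

1400 L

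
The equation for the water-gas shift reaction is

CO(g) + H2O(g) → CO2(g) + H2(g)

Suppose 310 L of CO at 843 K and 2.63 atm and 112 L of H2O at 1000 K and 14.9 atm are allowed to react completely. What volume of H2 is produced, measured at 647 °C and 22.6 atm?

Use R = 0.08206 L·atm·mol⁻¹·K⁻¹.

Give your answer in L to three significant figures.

39.4 L

n(CO) = PV/RT = (2.63 × 310) / (0.08206 × 843) = 11.79 mol
n(H2O) = PV/RT = (14.9 × 112) / (0.08206 × 1000) = 20.34 mol
For 11.79 mol CO, stoichiometry requires (1/1) × 11.79 = 11.79 mol H2O; 20.34 mol is available, so CO is limiting.
n(H2) = (1/1) × 11.79 = 11.79 mol
V(H2) = nRT/P = 11.79 × 0.08206 × 920.15 / 22.6 = 39.39 L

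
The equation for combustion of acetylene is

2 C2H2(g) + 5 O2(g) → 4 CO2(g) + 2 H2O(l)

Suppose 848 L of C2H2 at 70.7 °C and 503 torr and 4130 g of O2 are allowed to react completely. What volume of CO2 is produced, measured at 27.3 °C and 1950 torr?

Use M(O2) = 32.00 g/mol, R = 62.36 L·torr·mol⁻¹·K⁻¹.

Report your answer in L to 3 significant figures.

382 L

n(C2H2) = PV/RT = (503 × 848) / (62.36 × 343.85) = 19.89 mol
n(O2) = 4130 / 32.00 = 129.1 mol
For 19.89 mol C2H2, stoichiometry requires (5/2) × 19.89 = 49.73 mol O2; 129.1 mol is available, so C2H2 is limiting.
n(CO2) = (4/2) × 19.89 = 39.78 mol
V(CO2) = nRT/P = 39.78 × 62.36 × 300.45 / 1950 = 382.2 L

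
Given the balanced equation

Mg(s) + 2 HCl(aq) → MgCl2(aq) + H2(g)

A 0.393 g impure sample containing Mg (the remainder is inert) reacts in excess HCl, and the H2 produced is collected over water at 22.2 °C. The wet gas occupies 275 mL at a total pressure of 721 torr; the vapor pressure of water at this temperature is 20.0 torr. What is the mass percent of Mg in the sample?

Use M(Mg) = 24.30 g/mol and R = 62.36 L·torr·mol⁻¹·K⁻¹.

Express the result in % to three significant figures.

P(H2) = 721 − 20.0 = 701.0 torr
n(H2) = PV/RT = (701.0 × 0.2750) / (62.36 × 295.35) = 0.01047 mol
n(Mg) = (1/1) × 0.01047 = 0.01047 mol
m(Mg) = 0.01047 × 24.30 = 0.2544 g
%Mg = 0.2544 / 0.393 × 100 = 64.73%

64.7 %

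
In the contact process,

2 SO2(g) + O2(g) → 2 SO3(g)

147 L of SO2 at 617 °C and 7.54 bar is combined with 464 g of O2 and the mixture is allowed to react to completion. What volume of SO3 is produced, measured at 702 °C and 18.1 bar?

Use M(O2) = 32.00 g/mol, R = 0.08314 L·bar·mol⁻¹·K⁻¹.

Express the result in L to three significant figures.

n(SO2) = PV/RT = (7.54 × 147) / (0.08314 × 890.15) = 14.98 mol
n(O2) = 464 / 32.00 = 14.50 mol
For 14.98 mol SO2, stoichiometry requires (1/2) × 14.98 = 7.490 mol O2; 14.50 mol is available, so SO2 is limiting.
n(SO3) = (2/2) × 14.98 = 14.98 mol
V(SO3) = nRT/P = 14.98 × 0.08314 × 975.15 / 18.1 = 67.10 L

67.1 L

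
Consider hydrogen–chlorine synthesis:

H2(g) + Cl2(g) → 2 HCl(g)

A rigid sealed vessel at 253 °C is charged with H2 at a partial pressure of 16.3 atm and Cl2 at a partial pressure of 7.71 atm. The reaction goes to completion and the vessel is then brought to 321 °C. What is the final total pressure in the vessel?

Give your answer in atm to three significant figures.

With V and T fixed, P_i ∝ n_i, so the mole ratios apply directly to partial pressures at 253 °C.
P(Cl2) required for 16.3 atm of H2 = (1/1) × 16.3 = 16.30 atm; available 7.71 atm, so Cl2 is limiting.
P(H2) remaining = 16.3 − (1/1) × 7.71 = 8.590 atm
P(gaseous products) = (2)/1 × 7.71 = 15.42 atm
P_total at 253 °C = 8.590 + 15.42 = 24.01 atm
Scaling to 321 °C: P = 24.01 × 594.15/526.15 = 27.11 atm

27.1 atm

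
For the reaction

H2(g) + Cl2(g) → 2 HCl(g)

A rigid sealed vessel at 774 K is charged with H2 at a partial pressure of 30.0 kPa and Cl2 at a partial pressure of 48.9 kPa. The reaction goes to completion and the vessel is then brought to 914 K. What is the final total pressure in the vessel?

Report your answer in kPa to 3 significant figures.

With V and T fixed, P_i ∝ n_i, so the mole ratios apply directly to partial pressures at 774 K.
P(Cl2) required for 30.0 kPa of H2 = (1/1) × 30.0 = 30.00 kPa; available 48.9 kPa, so H2 is limiting.
P(Cl2) remaining = 48.9 − (1/1) × 30.0 = 18.90 kPa
P(gaseous products) = (2)/1 × 30.0 = 60.00 kPa
P_total at 774 K = 18.90 + 60.00 = 78.90 kPa
Scaling to 914 K: P = 78.90 × 914/774 = 93.17 kPa

93.2 kPa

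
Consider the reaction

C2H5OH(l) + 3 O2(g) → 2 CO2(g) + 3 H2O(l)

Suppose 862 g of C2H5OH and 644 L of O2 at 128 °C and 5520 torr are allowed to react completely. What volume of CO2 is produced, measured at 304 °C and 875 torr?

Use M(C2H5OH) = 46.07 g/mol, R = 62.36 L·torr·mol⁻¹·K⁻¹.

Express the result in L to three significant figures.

1540 L

n(C2H5OH) = 862 / 46.07 = 18.71 mol
n(O2) = PV/RT = (5520 × 644) / (62.36 × 401.15) = 142.1 mol
For 18.71 mol C2H5OH, stoichiometry requires (3/1) × 18.71 = 56.13 mol O2; 142.1 mol is available, so C2H5OH is limiting.
n(CO2) = (2/1) × 18.71 = 37.42 mol
V(CO2) = nRT/P = 37.42 × 62.36 × 577.15 / 875 = 1539 L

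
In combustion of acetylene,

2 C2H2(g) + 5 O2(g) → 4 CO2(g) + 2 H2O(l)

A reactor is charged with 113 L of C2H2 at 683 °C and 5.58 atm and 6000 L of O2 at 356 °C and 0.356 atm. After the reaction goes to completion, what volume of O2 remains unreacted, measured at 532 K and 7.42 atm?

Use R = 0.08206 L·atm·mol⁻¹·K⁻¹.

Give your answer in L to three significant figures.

n(C2H2) = PV/RT = (5.58 × 113) / (0.08206 × 956.15) = 8.036 mol
n(O2) = PV/RT = (0.356 × 6000) / (0.08206 × 629.15) = 41.37 mol
For 8.036 mol C2H2, stoichiometry requires (5/2) × 8.036 = 20.09 mol O2; 41.37 mol is available, so C2H2 is limiting.
n(O2) consumed = (5/2) × 8.036 = 20.09 mol; remaining = 41.37 − 20.09 = 21.28 mol
V(O2) = nRT/P = 21.28 × 0.08206 × 532 / 7.42 = 125.2 L

125 L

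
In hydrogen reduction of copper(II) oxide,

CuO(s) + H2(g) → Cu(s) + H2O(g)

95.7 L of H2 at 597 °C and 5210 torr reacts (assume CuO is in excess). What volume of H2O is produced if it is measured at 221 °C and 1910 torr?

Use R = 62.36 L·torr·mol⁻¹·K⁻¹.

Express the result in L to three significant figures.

148 L

n(H2) = PV/RT = (5210 × 95.7) / (62.36 × 870.15) = 9.189 mol
n(H2O) = (1/1) × 9.189 = 9.189 mol
V = nRT/P = 9.189 × 62.36 × 494.15 / 1910 = 148.3 L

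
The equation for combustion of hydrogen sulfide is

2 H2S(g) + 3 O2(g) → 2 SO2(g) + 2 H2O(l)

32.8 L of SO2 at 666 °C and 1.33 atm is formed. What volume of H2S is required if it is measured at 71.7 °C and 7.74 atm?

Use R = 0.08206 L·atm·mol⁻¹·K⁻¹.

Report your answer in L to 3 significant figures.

2.07 L

n(SO2) = PV/RT = (1.33 × 32.8) / (0.08206 × 939.15) = 0.5661 mol
n(H2S) = (2/2) × 0.5661 = 0.5661 mol
V = nRT/P = 0.5661 × 0.08206 × 344.85 / 7.74 = 2.070 L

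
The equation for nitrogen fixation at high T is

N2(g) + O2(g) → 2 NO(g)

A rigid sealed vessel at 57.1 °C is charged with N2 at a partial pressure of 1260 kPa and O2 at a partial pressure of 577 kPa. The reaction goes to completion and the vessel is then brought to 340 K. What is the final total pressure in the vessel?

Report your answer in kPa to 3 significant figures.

At constant V, partial pressures at 57.1 °C are proportional to moles, so apply stoichiometry directly to pressures.
P(O2) required for 1260 kPa of N2 = (1/1) × 1260 = 1260 kPa; available 577 kPa, so O2 is limiting.
P(N2) remaining = 1260 − (1/1) × 577 = 683.0 kPa
P(gaseous products) = (2)/1 × 577 = 1154 kPa
P_total at 57.1 °C = 683.0 + 1154 = 1837 kPa
Scaling to 340 K: P = 1837 × 340/330.25 = 1891 kPa

1890 kPa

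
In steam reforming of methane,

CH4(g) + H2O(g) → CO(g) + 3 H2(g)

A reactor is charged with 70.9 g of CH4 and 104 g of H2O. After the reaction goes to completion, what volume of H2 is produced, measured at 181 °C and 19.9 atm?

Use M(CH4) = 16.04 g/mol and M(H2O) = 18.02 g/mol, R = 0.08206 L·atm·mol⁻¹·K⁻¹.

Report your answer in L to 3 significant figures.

n(CH4) = 70.9 / 16.04 = 4.420 mol
n(H2O) = 104 / 18.02 = 5.771 mol
For 4.420 mol CH4, stoichiometry requires (1/1) × 4.420 = 4.420 mol H2O; 5.771 mol is available, so CH4 is limiting.
n(H2) = (3/1) × 4.420 = 13.26 mol
V(H2) = nRT/P = 13.26 × 0.08206 × 454.15 / 19.9 = 24.83 L

24.8 L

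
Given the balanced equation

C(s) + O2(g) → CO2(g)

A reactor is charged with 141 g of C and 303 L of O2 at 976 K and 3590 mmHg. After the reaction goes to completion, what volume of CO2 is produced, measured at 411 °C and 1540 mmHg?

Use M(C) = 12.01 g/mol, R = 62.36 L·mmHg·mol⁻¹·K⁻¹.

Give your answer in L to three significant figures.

n(C) = 141 / 12.01 = 11.74 mol
n(O2) = PV/RT = (3590 × 303) / (62.36 × 976) = 17.87 mol
For 11.74 mol C, stoichiometry requires (1/1) × 11.74 = 11.74 mol O2; 17.87 mol is available, so C is limiting.
n(CO2) = (1/1) × 11.74 = 11.74 mol
V(CO2) = nRT/P = 11.74 × 62.36 × 684.15 / 1540 = 325.2 L

325 L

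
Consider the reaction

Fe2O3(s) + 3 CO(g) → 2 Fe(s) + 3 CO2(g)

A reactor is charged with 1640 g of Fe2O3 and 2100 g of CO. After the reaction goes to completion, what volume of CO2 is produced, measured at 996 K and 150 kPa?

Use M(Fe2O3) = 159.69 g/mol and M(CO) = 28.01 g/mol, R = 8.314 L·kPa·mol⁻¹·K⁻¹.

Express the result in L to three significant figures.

n(Fe2O3) = 1640 / 159.69 = 10.27 mol
n(CO) = 2100 / 28.01 = 74.97 mol
For 10.27 mol Fe2O3, stoichiometry requires (3/1) × 10.27 = 30.81 mol CO; 74.97 mol is available, so Fe2O3 is limiting.
n(CO2) = (3/1) × 10.27 = 30.81 mol
V(CO2) = nRT/P = 30.81 × 8.314 × 996 / 150 = 1701 L

1700 L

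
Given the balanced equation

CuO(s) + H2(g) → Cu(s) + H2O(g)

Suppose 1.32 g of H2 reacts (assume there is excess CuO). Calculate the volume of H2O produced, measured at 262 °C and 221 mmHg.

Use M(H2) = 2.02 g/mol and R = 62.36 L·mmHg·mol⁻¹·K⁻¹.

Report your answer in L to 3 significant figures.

98.7 L

n(H2) = 1.320 / 2.02 = 0.6535 mol
n(H2O) = (1/1) × 0.6535 = 0.6535 mol
V = nRT/P = 0.6535 × 62.36 × 535.15 / 221 = 98.68 L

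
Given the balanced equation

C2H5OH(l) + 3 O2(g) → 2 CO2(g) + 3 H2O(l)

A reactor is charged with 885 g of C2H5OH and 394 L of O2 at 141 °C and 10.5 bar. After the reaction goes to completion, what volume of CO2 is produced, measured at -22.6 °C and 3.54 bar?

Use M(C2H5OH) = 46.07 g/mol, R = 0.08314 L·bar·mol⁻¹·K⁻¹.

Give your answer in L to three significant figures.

226 L

n(C2H5OH) = 885 / 46.07 = 19.21 mol
n(O2) = PV/RT = (10.5 × 394) / (0.08314 × 414.15) = 120.1 mol
For 19.21 mol C2H5OH, stoichiometry requires (3/1) × 19.21 = 57.63 mol O2; 120.1 mol is available, so C2H5OH is limiting.
n(CO2) = (2/1) × 19.21 = 38.42 mol
V(CO2) = nRT/P = 38.42 × 0.08314 × 250.55 / 3.54 = 226.1 L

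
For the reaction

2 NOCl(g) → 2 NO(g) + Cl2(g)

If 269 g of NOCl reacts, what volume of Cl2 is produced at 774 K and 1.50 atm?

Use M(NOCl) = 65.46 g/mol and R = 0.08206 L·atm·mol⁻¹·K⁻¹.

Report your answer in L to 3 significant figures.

n(NOCl) = 269.0 / 65.46 = 4.109 mol
n(Cl2) = (1/2) × 4.109 = 2.054 mol
V = nRT/P = 2.054 × 0.08206 × 774 / 1.50 = 86.97 L

87.0 L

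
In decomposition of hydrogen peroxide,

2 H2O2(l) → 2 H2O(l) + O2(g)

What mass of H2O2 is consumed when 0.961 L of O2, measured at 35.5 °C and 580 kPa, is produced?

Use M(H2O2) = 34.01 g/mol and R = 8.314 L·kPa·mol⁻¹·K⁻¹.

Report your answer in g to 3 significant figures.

n(O2) = PV/RT = (580 × 0.961) / (8.314 × 308.65) = 0.2172 mol
n(H2O2) = (2/1) × 0.2172 = 0.4344 mol
m(H2O2) = 0.4344 × 34.01 = 14.77 g

14.8 g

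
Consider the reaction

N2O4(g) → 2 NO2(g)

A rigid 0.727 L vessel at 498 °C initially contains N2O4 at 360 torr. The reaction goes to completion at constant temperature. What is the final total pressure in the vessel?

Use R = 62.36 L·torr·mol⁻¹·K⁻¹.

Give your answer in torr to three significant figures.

720 torr

Rigid vessel, constant T ⇒ P scales with total gas moles (1 → 2).
P_final = (2/1) × 360 = 720.0 torr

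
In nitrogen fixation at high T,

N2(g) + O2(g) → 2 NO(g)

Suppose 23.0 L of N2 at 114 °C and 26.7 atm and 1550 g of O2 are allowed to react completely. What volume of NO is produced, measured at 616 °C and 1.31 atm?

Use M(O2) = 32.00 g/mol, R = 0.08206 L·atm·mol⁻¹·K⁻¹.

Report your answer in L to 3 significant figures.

n(N2) = PV/RT = (26.7 × 23.0) / (0.08206 × 387.15) = 19.33 mol
n(O2) = 1550 / 32.00 = 48.44 mol
For 19.33 mol N2, stoichiometry requires (1/1) × 19.33 = 19.33 mol O2; 48.44 mol is available, so N2 is limiting.
n(NO) = (2/1) × 19.33 = 38.66 mol
V(NO) = nRT/P = 38.66 × 0.08206 × 889.15 / 1.31 = 2153 L

2150 L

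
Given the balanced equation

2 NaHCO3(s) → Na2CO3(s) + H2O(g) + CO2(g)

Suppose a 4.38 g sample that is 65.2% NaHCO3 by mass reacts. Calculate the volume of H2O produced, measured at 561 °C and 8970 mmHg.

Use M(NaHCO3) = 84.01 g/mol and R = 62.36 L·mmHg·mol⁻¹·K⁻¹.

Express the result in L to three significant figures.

mass of NaHCO3 = 4.38 × 65.2/100 = 2.856 g
n(NaHCO3) = 2.856 / 84.01 = 0.03400 mol
n(H2O) = (1/2) × 0.03400 = 0.01700 mol
V = nRT/P = 0.01700 × 62.36 × 834.15 / 8970 = 0.09858 L

0.0986 L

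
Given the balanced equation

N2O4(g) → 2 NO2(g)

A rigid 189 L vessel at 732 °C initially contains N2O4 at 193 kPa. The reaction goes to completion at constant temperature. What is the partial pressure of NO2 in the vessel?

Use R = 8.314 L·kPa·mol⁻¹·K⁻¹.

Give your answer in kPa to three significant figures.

386 kPa

n(N2O4)₀ = PV/RT = (193 × 189) / (8.314 × 1005.15) = 4.365 mol
n(NO2) = (2/1) × 4.365 = 8.730 mol
P(NO2) = nRT/V = 8.730 × 8.314 × 1005.15 / 189 = 386.0 kPa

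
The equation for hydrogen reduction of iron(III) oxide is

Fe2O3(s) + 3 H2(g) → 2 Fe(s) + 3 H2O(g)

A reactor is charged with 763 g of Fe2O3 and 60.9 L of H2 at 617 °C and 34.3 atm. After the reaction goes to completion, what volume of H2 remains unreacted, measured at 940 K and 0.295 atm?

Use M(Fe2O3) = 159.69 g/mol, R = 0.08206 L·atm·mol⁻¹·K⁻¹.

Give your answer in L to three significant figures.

3730 L

n(Fe2O3) = 763 / 159.69 = 4.778 mol
n(H2) = PV/RT = (34.3 × 60.9) / (0.08206 × 890.15) = 28.60 mol
For 4.778 mol Fe2O3, stoichiometry requires (3/1) × 4.778 = 14.33 mol H2; 28.60 mol is available, so Fe2O3 is limiting.
n(H2) consumed = (3/1) × 4.778 = 14.33 mol; remaining = 28.60 − 14.33 = 14.27 mol
V(H2) = nRT/P = 14.27 × 0.08206 × 940 / 0.295 = 3731 L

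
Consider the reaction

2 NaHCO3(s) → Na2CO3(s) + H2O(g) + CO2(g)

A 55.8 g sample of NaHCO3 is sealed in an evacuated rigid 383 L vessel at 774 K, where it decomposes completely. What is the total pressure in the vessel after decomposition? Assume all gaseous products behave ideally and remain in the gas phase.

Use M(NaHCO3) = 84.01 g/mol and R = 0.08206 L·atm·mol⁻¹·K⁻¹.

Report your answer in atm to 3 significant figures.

0.110 atm

n(NaHCO3) = 55.8 / 84.01 = 0.6642 mol
n(gas produced) = (2/2) × 0.6642 = 0.6642 mol
P = nRT/V = 0.6642 × 0.08206 × 774 / 383 = 0.1101 atm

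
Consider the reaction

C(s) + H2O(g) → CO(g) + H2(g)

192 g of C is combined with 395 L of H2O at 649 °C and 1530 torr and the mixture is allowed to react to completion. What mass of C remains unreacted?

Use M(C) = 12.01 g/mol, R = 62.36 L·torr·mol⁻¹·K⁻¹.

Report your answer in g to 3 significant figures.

65.8 g

n(C) = 192 / 12.01 = 15.99 mol
n(H2O) = PV/RT = (1530 × 395) / (62.36 × 922.15) = 10.51 mol
For 15.99 mol C, stoichiometry requires (1/1) × 15.99 = 15.99 mol H2O; 10.51 mol is available, so H2O is limiting.
n(C) consumed = (1/1) × 10.51 = 10.51 mol; remaining = 15.99 − 10.51 = 5.480 mol
m(C) = 5.480 × 12.01 = 65.81 g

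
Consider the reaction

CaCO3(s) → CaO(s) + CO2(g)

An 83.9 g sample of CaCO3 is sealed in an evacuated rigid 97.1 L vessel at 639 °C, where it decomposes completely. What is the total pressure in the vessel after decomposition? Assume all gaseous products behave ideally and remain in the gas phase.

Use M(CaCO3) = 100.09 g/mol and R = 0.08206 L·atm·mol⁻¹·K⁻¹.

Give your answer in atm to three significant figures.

n(CaCO3) = 83.9 / 100.09 = 0.8382 mol
n(gas produced) = (1/1) × 0.8382 = 0.8382 mol
P = nRT/V = 0.8382 × 0.08206 × 912.15 / 97.1 = 0.6461 atm

0.646 atm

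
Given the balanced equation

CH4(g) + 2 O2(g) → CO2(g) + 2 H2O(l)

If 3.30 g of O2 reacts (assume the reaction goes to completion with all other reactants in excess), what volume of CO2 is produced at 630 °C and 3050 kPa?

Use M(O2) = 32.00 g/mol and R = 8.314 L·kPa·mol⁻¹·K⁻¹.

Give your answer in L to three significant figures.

n(O2) = 3.300 / 32.00 = 0.1031 mol
n(CO2) = (1/2) × 0.1031 = 0.05155 mol
V = nRT/P = 0.05155 × 8.314 × 903.15 / 3050 = 0.1269 L

0.127 L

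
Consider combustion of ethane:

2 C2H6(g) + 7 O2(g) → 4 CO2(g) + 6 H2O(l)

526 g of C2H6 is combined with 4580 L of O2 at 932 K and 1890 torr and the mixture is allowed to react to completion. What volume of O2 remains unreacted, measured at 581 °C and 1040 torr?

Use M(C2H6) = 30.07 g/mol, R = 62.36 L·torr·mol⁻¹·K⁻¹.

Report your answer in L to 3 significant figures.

4490 L

n(C2H6) = 526 / 30.07 = 17.49 mol
n(O2) = PV/RT = (1890 × 4580) / (62.36 × 932) = 148.9 mol
For 17.49 mol C2H6, stoichiometry requires (7/2) × 17.49 = 61.21 mol O2; 148.9 mol is available, so C2H6 is limiting.
n(O2) consumed = (7/2) × 17.49 = 61.21 mol; remaining = 148.9 − 61.21 = 87.69 mol
V(O2) = nRT/P = 87.69 × 62.36 × 854.15 / 1040 = 4491 L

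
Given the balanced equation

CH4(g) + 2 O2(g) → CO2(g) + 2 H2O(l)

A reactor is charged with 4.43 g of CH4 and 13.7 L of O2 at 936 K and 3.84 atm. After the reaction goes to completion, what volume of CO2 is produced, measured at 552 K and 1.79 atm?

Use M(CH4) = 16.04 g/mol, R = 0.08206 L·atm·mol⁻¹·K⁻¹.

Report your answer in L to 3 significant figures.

n(CH4) = 4.43 / 16.04 = 0.2762 mol
n(O2) = PV/RT = (3.84 × 13.7) / (0.08206 × 936) = 0.6849 mol
For 0.2762 mol CH4, stoichiometry requires (2/1) × 0.2762 = 0.5524 mol O2; 0.6849 mol is available, so CH4 is limiting.
n(CO2) = (1/1) × 0.2762 = 0.2762 mol
V(CO2) = nRT/P = 0.2762 × 0.08206 × 552 / 1.79 = 6.989 L

6.99 L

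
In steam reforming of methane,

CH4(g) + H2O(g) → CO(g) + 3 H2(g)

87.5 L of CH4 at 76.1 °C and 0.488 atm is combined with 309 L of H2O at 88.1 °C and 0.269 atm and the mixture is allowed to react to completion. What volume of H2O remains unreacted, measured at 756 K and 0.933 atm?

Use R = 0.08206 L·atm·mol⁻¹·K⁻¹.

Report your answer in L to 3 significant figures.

n(CH4) = PV/RT = (0.488 × 87.5) / (0.08206 × 349.25) = 1.490 mol
n(H2O) = PV/RT = (0.269 × 309) / (0.08206 × 361.25) = 2.804 mol
For 1.490 mol CH4, stoichiometry requires (1/1) × 1.490 = 1.490 mol H2O; 2.804 mol is available, so CH4 is limiting.
n(H2O) consumed = (1/1) × 1.490 = 1.490 mol; remaining = 2.804 − 1.490 = 1.314 mol
V(H2O) = nRT/P = 1.314 × 0.08206 × 756 / 0.933 = 87.37 L

87.4 L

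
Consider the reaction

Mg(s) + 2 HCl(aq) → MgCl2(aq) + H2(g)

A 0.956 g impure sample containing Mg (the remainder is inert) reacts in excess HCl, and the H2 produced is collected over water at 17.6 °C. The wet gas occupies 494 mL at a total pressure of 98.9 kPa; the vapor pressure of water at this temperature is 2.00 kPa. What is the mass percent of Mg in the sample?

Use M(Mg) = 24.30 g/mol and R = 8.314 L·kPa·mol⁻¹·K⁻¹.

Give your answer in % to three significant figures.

P(H2) = 98.9 − 2.00 = 96.90 kPa
n(H2) = PV/RT = (96.90 × 0.4940) / (8.314 × 290.75) = 0.01980 mol
n(Mg) = (1/1) × 0.01980 = 0.01980 mol
m(Mg) = 0.01980 × 24.30 = 0.4811 g
%Mg = 0.4811 / 0.956 × 100 = 50.32%

50.3 %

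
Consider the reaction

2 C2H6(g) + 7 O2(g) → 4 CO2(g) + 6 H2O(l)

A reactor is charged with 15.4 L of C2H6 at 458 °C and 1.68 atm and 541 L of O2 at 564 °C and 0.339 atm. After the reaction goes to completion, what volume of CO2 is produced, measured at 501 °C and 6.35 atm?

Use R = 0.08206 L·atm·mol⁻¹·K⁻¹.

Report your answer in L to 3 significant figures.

8.63 L

n(C2H6) = PV/RT = (1.68 × 15.4) / (0.08206 × 731.15) = 0.4312 mol
n(O2) = PV/RT = (0.339 × 541) / (0.08206 × 837.15) = 2.670 mol
For 0.4312 mol C2H6, stoichiometry requires (7/2) × 0.4312 = 1.509 mol O2; 2.670 mol is available, so C2H6 is limiting.
n(CO2) = (4/2) × 0.4312 = 0.8624 mol
V(CO2) = nRT/P = 0.8624 × 0.08206 × 774.15 / 6.35 = 8.628 L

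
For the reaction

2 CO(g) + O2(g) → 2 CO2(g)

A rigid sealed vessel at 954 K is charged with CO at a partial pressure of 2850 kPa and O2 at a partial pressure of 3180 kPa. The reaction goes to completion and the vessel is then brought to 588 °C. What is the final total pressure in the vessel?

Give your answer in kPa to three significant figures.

With V and T fixed, P_i ∝ n_i, so the mole ratios apply directly to partial pressures at 954 K.
P(O2) required for 2850 kPa of CO = (1/2) × 2850 = 1425 kPa; available 3180 kPa, so CO is limiting.
P(O2) remaining = 3180 − (1/2) × 2850 = 1755 kPa
P(gaseous products) = (2)/2 × 2850 = 2850 kPa
P_total at 954 K = 1755 + 2850 = 4605 kPa
Scaling to 588 °C: P = 4605 × 861.15/954 = 4157 kPa

4160 kPa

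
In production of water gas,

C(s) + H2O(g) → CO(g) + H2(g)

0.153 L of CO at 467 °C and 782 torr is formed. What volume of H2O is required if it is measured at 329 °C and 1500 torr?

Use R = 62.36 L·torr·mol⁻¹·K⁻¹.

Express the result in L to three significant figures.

n(CO) = PV/RT = (782 × 0.153) / (62.36 × 740.15) = 0.002592 mol
n(H2O) = (1/1) × 0.002592 = 0.002592 mol
V = nRT/P = 0.002592 × 62.36 × 602.15 / 1500 = 0.06489 L

0.0649 L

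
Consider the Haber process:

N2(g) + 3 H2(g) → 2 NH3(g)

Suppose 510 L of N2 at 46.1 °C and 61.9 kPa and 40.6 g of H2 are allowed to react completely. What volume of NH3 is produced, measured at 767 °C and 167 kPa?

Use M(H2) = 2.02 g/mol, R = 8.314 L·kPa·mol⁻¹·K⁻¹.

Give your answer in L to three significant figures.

694 L

n(N2) = PV/RT = (61.9 × 510) / (8.314 × 319.25) = 11.89 mol
n(H2) = 40.6 / 2.02 = 20.10 mol
For 11.89 mol N2, stoichiometry requires (3/1) × 11.89 = 35.67 mol H2; 20.10 mol is available, so H2 is limiting.
n(NH3) = (2/3) × 20.10 = 13.40 mol
V(NH3) = nRT/P = 13.40 × 8.314 × 1040.15 / 167 = 693.9 L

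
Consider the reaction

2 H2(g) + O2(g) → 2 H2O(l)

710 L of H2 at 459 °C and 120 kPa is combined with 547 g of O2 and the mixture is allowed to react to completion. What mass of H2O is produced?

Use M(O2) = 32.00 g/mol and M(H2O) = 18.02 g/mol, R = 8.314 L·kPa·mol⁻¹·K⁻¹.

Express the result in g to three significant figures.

n(H2) = PV/RT = (120 × 710) / (8.314 × 732.15) = 14.00 mol
n(O2) = 547 / 32.00 = 17.09 mol
For 14.00 mol H2, stoichiometry requires (1/2) × 14.00 = 7.000 mol O2; 17.09 mol is available, so H2 is limiting.
n(H2O) = (2/2) × 14.00 = 14.00 mol
m(H2O) = 14.00 × 18.02 = 252.3 g

252 g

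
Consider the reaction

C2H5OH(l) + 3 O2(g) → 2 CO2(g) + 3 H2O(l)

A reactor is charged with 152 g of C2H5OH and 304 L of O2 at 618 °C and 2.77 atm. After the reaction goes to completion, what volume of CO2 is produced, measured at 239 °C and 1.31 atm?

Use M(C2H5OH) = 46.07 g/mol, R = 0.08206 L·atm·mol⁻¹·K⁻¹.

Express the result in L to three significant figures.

212 L

n(C2H5OH) = 152 / 46.07 = 3.299 mol
n(O2) = PV/RT = (2.77 × 304) / (0.08206 × 891.15) = 11.52 mol
For 3.299 mol C2H5OH, stoichiometry requires (3/1) × 3.299 = 9.897 mol O2; 11.52 mol is available, so C2H5OH is limiting.
n(CO2) = (2/1) × 3.299 = 6.598 mol
V(CO2) = nRT/P = 6.598 × 0.08206 × 512.15 / 1.31 = 211.7 L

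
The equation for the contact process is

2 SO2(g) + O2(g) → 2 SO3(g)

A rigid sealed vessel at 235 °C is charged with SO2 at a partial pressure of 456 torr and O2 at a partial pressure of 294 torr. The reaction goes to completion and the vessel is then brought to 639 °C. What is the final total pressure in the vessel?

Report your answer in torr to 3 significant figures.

937 torr

At constant V, partial pressures at 235 °C are proportional to moles, so apply stoichiometry directly to pressures.
P(O2) required for 456 torr of SO2 = (1/2) × 456 = 228.0 torr; available 294 torr, so SO2 is limiting.
P(O2) remaining = 294 − (1/2) × 456 = 66.00 torr
P(gaseous products) = (2)/2 × 456 = 456.0 torr
P_total at 235 °C = 66.00 + 456.0 = 522.0 torr
Scaling to 639 °C: P = 522.0 × 912.15/508.15 = 937.0 torr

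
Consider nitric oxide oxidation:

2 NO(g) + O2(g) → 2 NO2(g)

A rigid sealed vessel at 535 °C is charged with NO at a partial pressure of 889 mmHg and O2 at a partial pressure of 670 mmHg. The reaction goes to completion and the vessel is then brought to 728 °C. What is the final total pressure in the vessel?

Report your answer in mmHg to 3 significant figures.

Because the vessel is rigid and T is held at 535 °C, work the stoichiometry in partial pressures (P_i = n_iRT/V).
P(O2) required for 889 mmHg of NO = (1/2) × 889 = 444.5 mmHg; available 670 mmHg, so NO is limiting.
P(O2) remaining = 670 − (1/2) × 889 = 225.5 mmHg
P(gaseous products) = (2)/2 × 889 = 889.0 mmHg
P_total at 535 °C = 225.5 + 889.0 = 1114 mmHg
Scaling to 728 °C: P = 1114 × 1001.15/808.15 = 1380 mmHg

1380 mmHg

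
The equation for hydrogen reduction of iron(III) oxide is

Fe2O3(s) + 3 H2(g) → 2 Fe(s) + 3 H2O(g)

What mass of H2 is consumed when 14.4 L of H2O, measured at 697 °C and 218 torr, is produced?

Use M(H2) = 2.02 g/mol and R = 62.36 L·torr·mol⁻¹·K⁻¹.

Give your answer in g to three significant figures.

n(H2O) = PV/RT = (218 × 14.4) / (62.36 × 970.15) = 0.05189 mol
n(H2) = (3/3) × 0.05189 = 0.05189 mol
m(H2) = 0.05189 × 2.02 = 0.1048 g

0.105 g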